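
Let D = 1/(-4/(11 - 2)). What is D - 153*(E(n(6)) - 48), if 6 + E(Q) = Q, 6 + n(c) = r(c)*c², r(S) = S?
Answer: -95481/4 ≈ -23870.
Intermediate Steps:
n(c) = -6 + c³ (n(c) = -6 + c*c² = -6 + c³)
E(Q) = -6 + Q
D = -9/4 (D = 1/(-4/9) = -9/4 ≈ -2.2500)
D - 153*(E(n(6)) - 48) = -9/4 - 153*((-6 + (-6 + 6³)) - 48) = -9/4 - 153*((-6 + (-6 + 216)) - 48) = -9/4 - 153*((-6 + 210) - 48) = -9/4 - 153*(204 - 48) = -9/4 - 153*156 = -9/4 - 23868 = -95481/4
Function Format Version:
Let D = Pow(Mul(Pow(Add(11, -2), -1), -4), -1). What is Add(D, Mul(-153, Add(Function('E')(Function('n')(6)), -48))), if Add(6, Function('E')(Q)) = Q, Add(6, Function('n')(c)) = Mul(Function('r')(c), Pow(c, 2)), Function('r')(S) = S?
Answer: Rational(-95481, 4) ≈ -23870.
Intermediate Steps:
Function('n')(c) = Add(-6, Pow(c, 3)) (Function('n')(c) = Add(-6, Mul(c, Pow(c, 2))) = Add(-6, Pow(c, 3)))
Function('E')(Q) = Add(-6, Q)
D = Rational(-9, 4) (D = Pow(Mul(Pow(9, -1), -4), -1) = Pow(Mul(Rational(1, 9), -4), -1) = Pow(Rational(-4, 9), -1) = Rational(-9, 4) ≈ -2.2500)
Add(D, Mul(-153, Add(Function('E')(Function('n')(6)), -48))) = Add(Rational(-9, 4), Mul(-153, Add(Add(-6, Add(-6, Pow(6, 3))), -48))) = Add(Rational(-9, 4), Mul(-153, Add(Add(-6, Add(-6, 216)), -48))) = Add(Rational(-9, 4), Mul(-153, Add(Add(-6, 210), -48))) = Add(Rational(-9, 4), Mul(-153, Add(204, -48))) = Add(Rational(-9, 4), Mul(-153, 156)) = Add(Rational(-9, 4), -23868) = Rational(-95481, 4)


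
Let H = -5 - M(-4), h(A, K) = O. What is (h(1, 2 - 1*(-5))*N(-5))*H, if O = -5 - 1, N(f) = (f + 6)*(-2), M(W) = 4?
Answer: -108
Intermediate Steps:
N(f) = -12 - 2*f (N(f) = (6 + f)*(-2) = -12 - 2*f)
O = -6
h(A, K) = -6
H = -9 (H = -5 - 1*4 = -5 - 4 = -9)
(h(1, 2 - 1*(-5))*N(-5))*H = -6*(-12 - 2*(-5))*(-9) = -6*(-12 + 10)*(-9) = -6*(-2)*(-9) = 12*(-9) = -108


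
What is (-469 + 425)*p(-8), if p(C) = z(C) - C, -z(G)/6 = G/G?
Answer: -88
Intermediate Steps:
z(G) = -6 (z(G) = -6*G/G = -6*1 = -6)
p(C) = -6 - C
(-469 + 425)*p(-8) = (-469 + 425)*(-6 - 1*(-8)) = -44*(-6 + 8) = -44*2 = -88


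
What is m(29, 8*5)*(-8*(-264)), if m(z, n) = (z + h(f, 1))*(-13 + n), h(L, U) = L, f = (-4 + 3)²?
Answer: 1710720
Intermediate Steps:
f = 1 (f = (-1)² = 1)
m(z, n) = (1 + z)*(-13 + n) (m(z, n) = (z + 1)*(-13 + n) = (1 + z)*(-13 + n))
m(29, 8*5)*(-8*(-264)) = (-13 + 8*5 - 13*29 + (8*5)*29)*(-8*(-264)) = (-13 + 40 - 377 + 40*29)*2112 = (-13 + 40 - 377 + 1160)*2112 = 810*2112 = 1710720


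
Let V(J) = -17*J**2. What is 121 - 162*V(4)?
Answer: 44185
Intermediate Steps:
121 - 162*V(4) = 121 - (-2754)*4**2 = 121 - (-2754)*16 = 121 - 162*(-272) = 121 + 44064 = 44185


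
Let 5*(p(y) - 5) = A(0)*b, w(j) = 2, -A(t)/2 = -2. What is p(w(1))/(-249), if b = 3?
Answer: -37/1245 ≈ -0.029719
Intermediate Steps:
A(t) = 4 (A(t) = -2*(-2) = 4)
p(y) = 37/5 (p(y) = 5 + (4*3)/5 = 5 + (⅕)*12 = 5 + 12/5 = 37/5)
p(w(1))/(-249) = (37/5)/(-249) = (37/5)*(-1/249) = -37/1245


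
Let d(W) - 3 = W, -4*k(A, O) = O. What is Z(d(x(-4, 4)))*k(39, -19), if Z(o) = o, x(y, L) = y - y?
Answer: 57/4 ≈ 14.250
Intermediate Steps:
k(A, O) = -O/4
x(y, L) = 0
d(W) = 3 + W
Z(d(x(-4, 4)))*k(39, -19) = (3 + 0)*(-¼*(-19)) = 3*(19/4) = 57/4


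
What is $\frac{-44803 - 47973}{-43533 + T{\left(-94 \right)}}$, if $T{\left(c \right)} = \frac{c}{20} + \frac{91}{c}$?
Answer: $\frac{21802360}{10231587} \approx 2.1309$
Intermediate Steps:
$T{\left(c \right)} = \frac{91}{c} + \frac{c}{20}$ ($T{\left(c \right)} = c \frac{1}{20} + \frac{91}{c} = \frac{c}{20} + \frac{91}{c} = \frac{91}{c} + \frac{c}{20}$)
$\frac{-44803 - 47973}{-43533 + T{\left(-94 \right)}} = \frac{-44803 - 47973}{-43533 + \left(\frac{91}{-94} + \frac{1}{20} \left(-94\right)\right)} = - \frac{92776}{-43533 + \left(91 \left(- \frac{1}{94}\right) - \frac{47}{10}\right)} = - \frac{92776}{-43533 - \frac{1332}{235}} = - \frac{92776}{- \frac{10231587}{235}} = \left(-92776\right) \left(- \frac{235}{10231587}\right) = \frac{21802360}{10231587}$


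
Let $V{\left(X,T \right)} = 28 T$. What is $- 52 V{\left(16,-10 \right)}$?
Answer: $14560$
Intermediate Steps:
$- 52 V{\left(16,-10 \right)} = - 52 \cdot 28 \left(-10\right) = \left(-52\right) \left(-280\right) = 14560$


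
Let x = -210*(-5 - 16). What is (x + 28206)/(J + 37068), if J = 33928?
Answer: 8154/17749 ≈ 0.45941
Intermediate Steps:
x = 4410 (x = -210*(-21) = -21*(-210) = 4410)
(x + 28206)/(J + 37068) = (4410 + 28206)/(33928 + 37068) = 32616/70996 = 32616*(1/70996) = 8154/17749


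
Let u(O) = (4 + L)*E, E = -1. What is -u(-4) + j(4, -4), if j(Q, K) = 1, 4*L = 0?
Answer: 5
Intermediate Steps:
L = 0 (L = (1/4)*0 = 0)
u(O) = -4 (u(O) = (4 + 0)*(-1) = 4*(-1) = -4)
-u(-4) + j(4, -4) = -1*(-4) + 1 = 4 + 1 = 5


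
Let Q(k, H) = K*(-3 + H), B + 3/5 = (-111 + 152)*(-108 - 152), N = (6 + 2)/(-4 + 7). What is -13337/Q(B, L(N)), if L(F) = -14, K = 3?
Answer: 13337/51 ≈ 261.51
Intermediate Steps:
N = 8/3 ≈ 2.6667
B = -53303/5 (B = -3/5 + (-111 + 152)*(-108 - 152) = -3/5 + 41*(-260) = -3/5 - 10660 = -53303/5 ≈ -10661.)
Q(k, H) = -9 + 3*H (Q(k, H) = 3*(-3 + H) = -9 + 3*H)
-13337/Q(B, L(N)) = -13337/(-9 + 3*(-14)) = -13337/(-9 - 42) = -13337/(-51) = -13337*(-1/51) = 13337/51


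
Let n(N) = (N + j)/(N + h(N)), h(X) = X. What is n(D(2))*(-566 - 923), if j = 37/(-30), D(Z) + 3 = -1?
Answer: -233773/240 ≈ -974.05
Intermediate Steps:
D(Z) = -4 (D(Z) = -3 - 1 = -4)
j = -37/30 (j = 37*(-1/30) = -37/30 ≈ -1.2333)
n(N) = (-37/30 + N)/(2*N) (n(N) = (N - 37/30)/(N + N) = (-37/30 + N)/((2*N)) = (-37/30 + N)*(1/(2*N)) = (-37/30 + N)/(2*N))
n(D(2))*(-566 - 923) = ((1/60)*(-37 + 30*(-4))/(-4))*(-566 - 923) = ((1/60)*(-1/4)*(-37 - 120))*(-1489) = ((1/60)*(-1/4)*(-157))*(-1489) = (157/240)*(-1489) = -233773/240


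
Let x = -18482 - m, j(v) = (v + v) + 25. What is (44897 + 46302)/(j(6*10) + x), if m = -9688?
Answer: -91199/8649 ≈ -10.544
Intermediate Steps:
j(v) = 25 + 2*v (j(v) = 2*v + 25 = 25 + 2*v)
x = -8794 (x = -18482 - 1*(-9688) = -18482 + 9688 = -8794)
(44897 + 46302)/(j(6*10) + x) = (44897 + 46302)/((25 + 2*(6*10)) - 8794) = 91199/((25 + 2*60) - 8794) = 91199/((25 + 120) - 8794) = 91199/(145 - 8794) = 91199/(-8649) = 91199*(-1/8649) = -91199/8649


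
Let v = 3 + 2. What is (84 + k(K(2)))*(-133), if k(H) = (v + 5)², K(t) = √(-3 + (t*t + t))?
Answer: -24472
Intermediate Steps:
v = 5
K(t) = √(-3 + t + t²) (K(t) = √(-3 + (t² + t)) = √(-3 + (t + t²)) = √(-3 + t + t²))
k(H) = 100 (k(H) = (5 + 5)² = 10² = 100)
(84 + k(K(2)))*(-133) = (84 + 100)*(-133) = 184*(-133) = -24472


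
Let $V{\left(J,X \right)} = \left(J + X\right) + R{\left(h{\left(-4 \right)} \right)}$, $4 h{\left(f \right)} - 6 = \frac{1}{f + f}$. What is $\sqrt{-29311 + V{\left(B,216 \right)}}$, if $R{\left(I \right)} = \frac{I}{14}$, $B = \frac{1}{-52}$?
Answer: $\frac{i \sqrt{15419839071}}{728} \approx 170.57 i$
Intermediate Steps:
$h{\left(f \right)} = \frac{3}{2} + \frac{1}{8 f}$ ($h{\left(f \right)} = \frac{3}{2} + \frac{1}{4 \left(f + f\right)} = \frac{3}{2} + \frac{1}{4 \cdot 2 f} = \frac{3}{2} + \frac{\frac{1}{2} \frac{1}{f}}{4} = \frac{3}{2} + \frac{1}{8 f}$)
$B = - \frac{1}{52} \approx -0.019231$
$R{\left(I \right)} = \frac{I}{14}$ ($R{\left(I \right)} = I \frac{1}{14} = \frac{I}{14}$)
$V{\left(J,X \right)} = \frac{47}{448} + J + X$ ($V{\left(J,X \right)} = \left(J + X\right) + \frac{\frac{1}{8} \frac{1}{-4} \left(1 + 12 \left(-4\right)\right)}{14} = \left(J + X\right) + \frac{\frac{1}{8} \left(- \frac{1}{4}\right) \left(1 - 48\right)}{14} = \left(J + X\right) + \frac{\frac{1}{8} \left(- \frac{1}{4}\right) \left(-47\right)}{14} = \left(J + X\right) + \frac{1}{14} \cdot \frac{47}{32} = \left(J + X\right) + \frac{47}{448} = \frac{47}{448} + J + X$)
$\sqrt{-29311 + V{\left(B,216 \right)}} = \sqrt{-29311 + \left(\frac{47}{448} - \frac{1}{52} + 216\right)} = \sqrt{-29311 + \frac{1258483}{5824}} = \sqrt{- \frac{169448781}{5824}} = \frac{i \sqrt{15419839071}}{728}$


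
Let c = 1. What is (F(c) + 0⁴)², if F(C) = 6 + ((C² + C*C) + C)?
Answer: 81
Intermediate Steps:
F(C) = 6 + C + 2*C² (F(C) = 6 + ((C² + C²) + C) = 6 + (2*C² + C) = 6 + (C + 2*C²) = 6 + C + 2*C²)
(F(c) + 0⁴)² = ((6 + 1 + 2*1²) + 0⁴)² = ((6 + 1 + 2*1) + 0)² = ((6 + 1 + 2) + 0)² = (9 + 0)² = 9² = 81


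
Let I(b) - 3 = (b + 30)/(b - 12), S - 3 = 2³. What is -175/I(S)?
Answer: 175/38 ≈ 4.6053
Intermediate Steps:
S = 11 (S = 3 + 2³ = 3 + 8 = 11)
I(b) = 3 + (30 + b)/(-12 + b) (I(b) = 3 + (b + 30)/(b - 12) = 3 + (30 + b)/(-12 + b))
-175/I(S) = -175*(-12 + 11)/(2*(-3 + 2*11)) = -175*(-1/(2*(-3 + 22))) = -175/(2*(-1)*19) = -175/(-38) = -175*(-1/38) = 175/38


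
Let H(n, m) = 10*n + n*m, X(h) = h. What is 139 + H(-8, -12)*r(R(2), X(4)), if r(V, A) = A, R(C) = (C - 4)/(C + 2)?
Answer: 203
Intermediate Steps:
H(n, m) = 10*n + m*n
R(C) = (-4 + C)/(2 + C)
139 + H(-8, -12)*r(R(2), X(4)) = 139 - 8*(10 - 12)*4 = 139 - 8*(-2)*4 = 139 + 16*4 = 139 + 64 = 203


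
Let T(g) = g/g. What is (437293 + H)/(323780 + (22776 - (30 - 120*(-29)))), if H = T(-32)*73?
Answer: 218683/171523 ≈ 1.2749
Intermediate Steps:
T(g) = 1
H = 73 (H = 1*73 = 73)
(437293 + H)/(323780 + (22776 - (30 - 120*(-29)))) = (437293 + 73)/(323780 + (22776 - (30 - 120*(-29)))) = 437366/(323780 + (22776 - (30 + 3480))) = 437366/(323780 + (22776 - 1*3510)) = 437366/(323780 + (22776 - 3510)) = 437366/(323780 + 19266) = 437366/343046 = 437366*(1/343046) = 218683/171523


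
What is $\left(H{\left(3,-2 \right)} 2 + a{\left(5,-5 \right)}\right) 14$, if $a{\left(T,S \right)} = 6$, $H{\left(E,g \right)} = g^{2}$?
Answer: $196$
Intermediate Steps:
$\left(H{\left(3,-2 \right)} 2 + a{\left(5,-5 \right)}\right) 14 = \left(\left(-2\right)^{2} \cdot 2 + 6\right) 14 = \left(4 \cdot 2 + 6\right) 14 = \left(8 + 6\right) 14 = 14 \cdot 14 = 196$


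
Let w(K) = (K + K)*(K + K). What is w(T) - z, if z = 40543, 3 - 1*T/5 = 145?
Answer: 1975857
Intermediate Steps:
T = -710 (T = 15 - 5*145 = 15 - 725 = -710)
w(K) = 4*K**2 (w(K) = (2*K)*(2*K) = 4*K**2)
w(T) - z = 4*(-710)**2 - 1*40543 = 4*504100 - 40543 = 2016400 - 40543 = 1975857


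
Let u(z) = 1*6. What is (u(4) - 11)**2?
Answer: 25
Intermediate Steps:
u(z) = 6
(u(4) - 11)**2 = (6 - 11)**2 = (-5)**2 = 25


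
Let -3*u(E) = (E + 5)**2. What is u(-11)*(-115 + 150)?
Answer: -420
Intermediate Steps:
u(E) = -(5 + E)**2/3 (u(E) = -(E + 5)**2/3 = -(5 + E)**2/3)
u(-11)*(-115 + 150) = (-(5 - 11)**2/3)*(-115 + 150) = -1/3*(-6)**2*35 = -1/3*36*35 = -12*35 = -420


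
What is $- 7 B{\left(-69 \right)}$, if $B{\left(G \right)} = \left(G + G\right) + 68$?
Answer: $490$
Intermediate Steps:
$B{\left(G \right)} = 68 + 2 G$ ($B{\left(G \right)} = 2 G + 68 = 68 + 2 G$)
$- 7 B{\left(-69 \right)} = - 7 \left(68 + 2 \left(-69\right)\right) = - 7 \left(68 - 138\right) = \left(-7\right) \left(-70\right) = 490$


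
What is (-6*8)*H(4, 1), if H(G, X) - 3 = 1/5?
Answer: -768/5 ≈ -153.60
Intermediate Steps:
H(G, X) = 16/5 (H(G, X) = 3 + 1/5 = 3 + ⅕ = 16/5)
(-6*8)*H(4, 1) = -6*8*(16/5) = -48*16/5 = -768/5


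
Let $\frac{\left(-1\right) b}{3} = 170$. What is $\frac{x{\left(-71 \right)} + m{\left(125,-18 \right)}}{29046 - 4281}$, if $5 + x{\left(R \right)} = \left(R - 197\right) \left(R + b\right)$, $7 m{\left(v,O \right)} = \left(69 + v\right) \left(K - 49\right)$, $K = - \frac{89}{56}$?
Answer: $\frac{30242987}{4853940} \approx 6.2306$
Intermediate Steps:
$b = -510$ ($b = \left(-3\right) 170 = -510$)
$K = - \frac{89}{56}$ ($K = \left(-89\right) \frac{1}{56} = - \frac{89}{56} \approx -1.5893$)
$m{\left(v,O \right)} = - \frac{195477}{392} - \frac{2833 v}{392}$ ($m{\left(v,O \right)} = \frac{\left(69 + v\right) \left(- \frac{89}{56} - 49\right)}{7} = \frac{\left(69 + v\right) \left(- \frac{2833}{56}\right)}{7} = \frac{- \frac{195477}{56} - \frac{2833 v}{56}}{7} = - \frac{195477}{392} - \frac{2833 v}{392}$)
$x{\left(R \right)} = -5 + \left(-510 + R\right) \left(-197 + R\right)$ ($x{\left(R \right)} = -5 + \left(R - 197\right) \left(R - 510\right) = -5 + \left(-197 + R\right) \left(-510 + R\right) = -5 + \left(-510 + R\right) \left(-197 + R\right)$)
$\frac{x{\left(-71 \right)} + m{\left(125,-18 \right)}}{29046 - 4281} = \frac{\left(100465 + \left(-71\right)^{2} - -50197\right) - \frac{274801}{196}}{29046 - 4281} = \frac{\left(100465 + 5041 + 50197\right) - \frac{274801}{196}}{24765} = \left(155703 - \frac{274801}{196}\right) \frac{1}{24765} = \frac{30242987}{196} \cdot \frac{1}{24765} = \frac{30242987}{4853940}$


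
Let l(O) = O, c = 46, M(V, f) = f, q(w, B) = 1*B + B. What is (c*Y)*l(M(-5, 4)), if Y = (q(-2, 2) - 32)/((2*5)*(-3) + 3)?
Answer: 5152/27 ≈ 190.81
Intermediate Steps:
q(w, B) = 2*B (q(w, B) = B + B = 2*B)
Y = 28/27 (Y = (2*2 - 32)/((2*5)*(-3) + 3) = (4 - 32)/(10*(-3) + 3) = -28/(-30 + 3) = -28/(-27) = -28*(-1/27) = 28/27 ≈ 1.0370)
(c*Y)*l(M(-5, 4)) = (46*(28/27))*4 = (1288/27)*4 = 5152/27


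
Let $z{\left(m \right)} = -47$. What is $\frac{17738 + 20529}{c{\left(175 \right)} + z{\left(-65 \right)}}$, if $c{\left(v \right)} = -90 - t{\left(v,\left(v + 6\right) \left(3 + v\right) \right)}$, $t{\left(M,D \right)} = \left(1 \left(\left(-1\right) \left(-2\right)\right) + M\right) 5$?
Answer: $- \frac{38267}{1022} \approx -37.443$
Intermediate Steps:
$t{\left(M,D \right)} = 10 + 5 M$ ($t{\left(M,D \right)} = \left(1 \cdot 2 + M\right) 5 = \left(2 + M\right) 5 = 10 + 5 M$)
$c{\left(v \right)} = -100 - 5 v$ ($c{\left(v \right)} = -90 - \left(10 + 5 v\right) = -100 - 5 v$)
$\frac{17738 + 20529}{c{\left(175 \right)} + z{\left(-65 \right)}} = \frac{17738 + 20529}{\left(-100 - 875\right) - 47} = \frac{38267}{\left(-100 - 875\right) - 47} = \frac{38267}{-975 - 47} = \frac{38267}{-1022} = 38267 \left(- \frac{1}{1022}\right) = - \frac{38267}{1022}$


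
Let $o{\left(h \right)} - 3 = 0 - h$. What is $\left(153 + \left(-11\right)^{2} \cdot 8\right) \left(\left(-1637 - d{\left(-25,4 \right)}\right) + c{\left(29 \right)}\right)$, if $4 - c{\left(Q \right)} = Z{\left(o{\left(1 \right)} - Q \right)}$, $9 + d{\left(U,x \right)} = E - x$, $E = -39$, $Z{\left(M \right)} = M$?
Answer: $-1742034$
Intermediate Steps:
$o{\left(h \right)} = 3 - h$ ($o{\left(h \right)} = 3 + \left(0 - h\right) = 3 - h$)
$d{\left(U,x \right)} = -48 - x$ ($d{\left(U,x \right)} = -9 - \left(39 + x\right) = -48 - x$)
$c{\left(Q \right)} = 2 + Q$ ($c{\left(Q \right)} = 4 - \left(\left(3 - 1\right) - Q\right) = 4 - \left(2 - Q\right) = 4 + \left(-2 + Q\right) = 2 + Q$)
$\left(153 + \left(-11\right)^{2} \cdot 8\right) \left(\left(-1637 - d{\left(-25,4 \right)}\right) + c{\left(29 \right)}\right) = \left(153 + \left(-11\right)^{2} \cdot 8\right) \left(\left(-1637 - \left(-48 - 4\right)\right) + \left(2 + 29\right)\right) = \left(153 + 121 \cdot 8\right) \left(\left(-1637 - \left(-48 - 4\right)\right) + 31\right) = \left(153 + 968\right) \left(\left(-1637 - -52\right) + 31\right) = 1121 \left(\left(-1637 + 52\right) + 31\right) = 1121 \left(-1585 + 31\right) = 1121 \left(-1554\right) = -1742034$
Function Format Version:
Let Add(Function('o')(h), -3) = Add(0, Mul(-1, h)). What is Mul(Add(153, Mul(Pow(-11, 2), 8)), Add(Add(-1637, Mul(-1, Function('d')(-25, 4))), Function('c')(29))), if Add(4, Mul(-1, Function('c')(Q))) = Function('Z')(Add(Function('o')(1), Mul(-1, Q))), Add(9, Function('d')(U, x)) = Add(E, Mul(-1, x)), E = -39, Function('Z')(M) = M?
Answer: -1742034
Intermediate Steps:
Function('o')(h) = Add(3, Mul(-1, h)) (Function('o')(h) = Add(3, Add(0, Mul(-1, h))) = Add(3, Mul(-1, h)))
Function('d')(U, x) = Add(-48, Mul(-1, x)) (Function('d')(U, x) = Add(-9, Add(-39, Mul(-1, x))) = Add(-48, Mul(-1, x)))
Function('c')(Q) = Add(2, Q) (Function('c')(Q) = Add(4, Mul(-1, Add(Add(3, Mul(-1, 1)), Mul(-1, Q)))) = Add(4, Mul(-1, Add(Add(3, -1), Mul(-1, Q)))) = Add(4, Mul(-1, Add(2, Mul(-1, Q)))) = Add(4, Add(-2, Q)) = Add(2, Q))
Mul(Add(153, Mul(Pow(-11, 2), 8)), Add(Add(-1637, Mul(-1, Function('d')(-25, 4))), Function('c')(29))) = Mul(Add(153, Mul(Pow(-11, 2), 8)), Add(Add(-1637, Mul(-1, Add(-48, Mul(-1, 4)))), Add(2, 29))) = Mul(Add(153, Mul(121, 8)), Add(Add(-1637, Mul(-1, Add(-48, -4))), 31)) = Mul(Add(153, 968), Add(Add(-1637, Mul(-1, -52)), 31)) = Mul(1121, Add(Add(-1637, 52), 31)) = Mul(1121, Add(-1585, 31)) = Mul(1121, -1554) = -1742034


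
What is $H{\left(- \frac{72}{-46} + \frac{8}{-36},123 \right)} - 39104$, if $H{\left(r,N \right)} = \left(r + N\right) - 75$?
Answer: $- \frac{8084314}{207} \approx -39055.0$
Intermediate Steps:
$H{\left(r,N \right)} = -75 + N + r$ ($H{\left(r,N \right)} = \left(N + r\right) - 75 = -75 + N + r$)
$H{\left(- \frac{72}{-46} + \frac{8}{-36},123 \right)} - 39104 = \left(-75 + 123 + \left(- \frac{72}{-46} + \frac{8}{-36}\right)\right) - 39104 = \left(-75 + 123 + \left(\left(-72\right) \left(- \frac{1}{46}\right) + 8 \left(- \frac{1}{36}\right)\right)\right) - 39104 = \left(-75 + 123 + \left(\frac{36}{23} - \frac{2}{9}\right)\right) - 39104 = \left(-75 + 123 + \frac{278}{207}\right) - 39104 = \frac{10214}{207} - 39104 = - \frac{8084314}{207}$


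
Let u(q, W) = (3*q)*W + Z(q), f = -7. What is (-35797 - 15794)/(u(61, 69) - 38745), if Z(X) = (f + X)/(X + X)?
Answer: 1049017/531057 ≈ 1.9753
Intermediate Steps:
Z(X) = (-7 + X)/(2*X) (Z(X) = (-7 + X)/(X + X) = (-7 + X)/((2*X)) = (-7 + X)*(1/(2*X)) = (-7 + X)/(2*X))
u(q, W) = (-7 + q)/(2*q) + 3*W*q (u(q, W) = (3*q)*W + (-7 + q)/(2*q) = 3*W*q + (-7 + q)/(2*q) = (-7 + q)/(2*q) + 3*W*q)
(-35797 - 15794)/(u(61, 69) - 38745) = (-35797 - 15794)/((½)*(-7 + 61 + 6*69*61²)/61 - 38745) = -51591/((½)*(1/61)*(-7 + 61 + 6*69*3721) - 38745) = -51591/((½)*(1/61)*(-7 + 61 + 1540494) - 38745) = -51591/((½)*(1/61)*1540548 - 38745) = -51591/(770274/61 - 38745) = -51591/(-1593171/61) = -51591*(-61/1593171) = 1049017/531057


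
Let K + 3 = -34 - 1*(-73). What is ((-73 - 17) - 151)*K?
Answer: -8676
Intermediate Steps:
K = 36 (K = -3 + (-34 - 1*(-73)) = -3 + (-34 + 73) = -3 + 39 = 36)
((-73 - 17) - 151)*K = ((-73 - 17) - 151)*36 = (-90 - 151)*36 = -241*36 = -8676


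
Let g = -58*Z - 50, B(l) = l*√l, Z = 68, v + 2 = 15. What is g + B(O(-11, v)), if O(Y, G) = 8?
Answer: -3994 + 16*√2 ≈ -3971.4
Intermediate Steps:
v = 13 (v = -2 + 15 = 13)
B(l) = l^(3/2)
g = -3994 (g = -58*68 - 50 = -3944 - 50 = -3994)
g + B(O(-11, v)) = -3994 + 8^(3/2) = -3994 + 16*√2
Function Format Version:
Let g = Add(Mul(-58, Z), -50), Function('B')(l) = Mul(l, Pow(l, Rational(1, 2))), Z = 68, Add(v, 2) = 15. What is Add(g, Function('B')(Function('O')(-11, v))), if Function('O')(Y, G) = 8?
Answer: Add(-3994, Mul(16, Pow(2, Rational(1, 2)))) ≈ -3971.4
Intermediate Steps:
v = 13 (v = Add(-2, 15) = 13)
Function('B')(l) = Pow(l, Rational(3, 2))
g = -3994 (g = Add(Mul(-58, 68), -50) = Add(-3944, -50) = -3994)
Add(g, Function('B')(Function('O')(-11, v))) = Add(-3994, Pow(8, Rational(3, 2))) = Add(-3994, Mul(16, Pow(2, Rational(1, 2))))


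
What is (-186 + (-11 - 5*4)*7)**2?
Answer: 162409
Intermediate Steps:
(-186 + (-11 - 5*4)*7)**2 = (-186 + (-11 - 20)*7)**2 = (-186 - 31*7)**2 = (-186 - 217)**2 = (-403)**2 = 162409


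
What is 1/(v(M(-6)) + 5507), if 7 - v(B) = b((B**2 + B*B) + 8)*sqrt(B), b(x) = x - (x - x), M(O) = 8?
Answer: 2757/15128114 + 68*sqrt(2)/7564057 ≈ 0.00019496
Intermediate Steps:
b(x) = x (b(x) = x - 1*0 = x + 0 = x)
v(B) = 7 - sqrt(B)*(8 + 2*B**2) (v(B) = 7 - ((B**2 + B*B) + 8)*sqrt(B) = 7 - ((B**2 + B**2) + 8)*sqrt(B) = 7 - (2*B**2 + 8)*sqrt(B) = 7 - (8 + 2*B**2)*sqrt(B) = 7 - sqrt(B)*(8 + 2*B**2))
1/(v(M(-6)) + 5507) = 1/((7 - 2*sqrt(8)*(4 + 8**2)) + 5507) = 1/((7 - 2*2*sqrt(2)*(4 + 64)) + 5507) = 1/((7 - 2*2*sqrt(2)*68) + 5507) = 1/((7 - 272*sqrt(2)) + 5507) = 1/(5514 - 272*sqrt(2))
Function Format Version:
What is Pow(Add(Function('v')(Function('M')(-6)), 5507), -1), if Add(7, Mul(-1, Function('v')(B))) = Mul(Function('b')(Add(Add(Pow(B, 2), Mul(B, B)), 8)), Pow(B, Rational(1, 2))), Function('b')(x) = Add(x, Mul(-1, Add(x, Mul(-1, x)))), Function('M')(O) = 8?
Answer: Add(Rational(2757, 15128114), Mul(Rational(68, 7564057), Pow(2, Rational(1, 2)))) ≈ 0.00019496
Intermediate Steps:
Function('b')(x) = x (Function('b')(x) = Add(x, Mul(-1, 0)) = Add(x, 0) = x)
Function('v')(B) = Add(7, Mul(-1, Pow(B, Rational(1, 2)), Add(8, Mul(2, Pow(B, 2))))) (Function('v')(B) = Add(7, Mul(-1, Mul(Add(Add(Pow(B, 2), Mul(B, B)), 8), Pow(B, Rational(1, 2))))) = Add(7, Mul(-1, Mul(Add(Add(Pow(B, 2), Pow(B, 2)), 8), Pow(B, Rational(1, 2))))) = Add(7, Mul(-1, Mul(Add(Mul(2, Pow(B, 2)), 8), Pow(B, Rational(1, 2))))) = Add(7, Mul(-1, Mul(Add(8, Mul(2, Pow(B, 2))), Pow(B, Rational(1, 2))))) = Add(7, Mul(-1, Mul(Pow(B, Rational(1, 2)), Add(8, Mul(2, Pow(B, 2)))))) = Add(7, Mul(-1, Pow(B, Rational(1, 2)), Add(8, Mul(2, Pow(B, 2))))))
Pow(Add(Function('v')(Function('M')(-6)), 5507), -1) = Pow(Add(Add(7, Mul(-2, Pow(8, Rational(1, 2)), Add(4, Pow(8, 2)))), 5507), -1) = Pow(Add(Add(7, Mul(-2, Mul(2, Pow(2, Rational(1, 2))), Add(4, 64))), 5507), -1) = Pow(Add(Add(7, Mul(-2, Mul(2, Pow(2, Rational(1, 2))), 68)), 5507), -1) = Pow(Add(Add(7, Mul(-272, Pow(2, Rational(1, 2)))), 5507), -1) = Pow(Add(5514, Mul(-272, Pow(2, Rational(1, 2)))), -1)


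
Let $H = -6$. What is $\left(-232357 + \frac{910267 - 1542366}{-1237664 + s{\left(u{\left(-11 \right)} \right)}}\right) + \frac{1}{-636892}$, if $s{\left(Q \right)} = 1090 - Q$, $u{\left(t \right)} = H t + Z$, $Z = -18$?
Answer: $- \frac{91501364781404241}{393797329412} \approx -2.3236 \cdot 10^{5}$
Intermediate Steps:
$u{\left(t \right)} = -18 - 6 t$ ($u{\left(t \right)} = - 6 t - 18 = -18 - 6 t$)
$\left(-232357 + \frac{910267 - 1542366}{-1237664 + s{\left(u{\left(-11 \right)} \right)}}\right) + \frac{1}{-636892} = \left(-232357 + \frac{910267 - 1542366}{-1237664 + \left(1090 - \left(-18 - -66\right)\right)}\right) + \frac{1}{-636892} = \left(-232357 - \frac{632099}{-1237664 + \left(1090 - \left(-18 + 66\right)\right)}\right) - \frac{1}{636892} = \left(-232357 - \frac{632099}{-1237664 + \left(1090 - 48\right)}\right) - \frac{1}{636892} = \left(-232357 - \frac{632099}{-1237664 + 1042}\right) - \frac{1}{636892} = \left(-232357 - \frac{632099}{-1236622}\right) - \frac{1}{636892} = \left(-232357 - - \frac{632099}{1236622}\right) - \frac{1}{636892} = \left(-232357 + \frac{632099}{1236622}\right) - \frac{1}{636892} = - \frac{287337145955}{1236622} - \frac{1}{636892} = - \frac{91501364781404241}{393797329412}$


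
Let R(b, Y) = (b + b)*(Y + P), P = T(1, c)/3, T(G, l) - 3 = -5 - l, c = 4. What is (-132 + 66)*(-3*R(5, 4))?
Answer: 3960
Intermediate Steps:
T(G, l) = -2 - l (T(G, l) = 3 + (-5 - l) = -2 - l)
P = -2 (P = (-2 - 1*4)/3 = (-2 - 4)*(⅓) = -6*⅓ = -2)
R(b, Y) = 2*b*(-2 + Y) (R(b, Y) = (b + b)*(Y - 2) = (2*b)*(-2 + Y) = 2*b*(-2 + Y))
(-132 + 66)*(-3*R(5, 4)) = (-132 + 66)*(-6*5*(-2 + 4)) = -(-198)*2*5*2 = -(-198)*20 = -66*(-60) = 3960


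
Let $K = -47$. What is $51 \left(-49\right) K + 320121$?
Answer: $437574$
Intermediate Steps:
$51 \left(-49\right) K + 320121 = 51 \left(-49\right) \left(-47\right) + 320121 = \left(-2499\right) \left(-47\right) + 320121 = 117453 + 320121 = 437574$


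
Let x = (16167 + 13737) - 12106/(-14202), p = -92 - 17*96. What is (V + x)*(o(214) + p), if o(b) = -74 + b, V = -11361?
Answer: -23175661696/789 ≈ -2.9373e+7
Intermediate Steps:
p = -1724 (p = -92 - 1632 = -1724)
x = 212354357/7101 (x = 29904 - 12106*(-1/14202) = 29904 + 6053/7101 = 212354357/7101 ≈ 29905.)
(V + x)*(o(214) + p) = (-11361 + 212354357/7101)*((-74 + 214) - 1724) = 131679896*(140 - 1724)/7101 = (131679896/7101)*(-1584) = -23175661696/789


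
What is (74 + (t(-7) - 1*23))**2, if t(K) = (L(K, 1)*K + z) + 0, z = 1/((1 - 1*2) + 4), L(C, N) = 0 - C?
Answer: 49/9 ≈ 5.4444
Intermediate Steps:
L(C, N) = -C
z = 1/3 (z = 1/((1 - 2) + 4) = 1/(-1 + 4) = 1/3 ≈ 0.33333)
t(K) = 1/3 - K**2 (t(K) = ((-K)*K + 1/3) + 0 = (-K**2 + 1/3) + 0 = (1/3 - K**2) + 0 = 1/3 - K**2)
(74 + (t(-7) - 1*23))**2 = (74 + ((1/3 - 1*(-7)**2) - 1*23))**2 = (74 + ((1/3 - 1*49) - 23))**2 = (74 + ((1/3 - 49) - 23))**2 = (74 + (-146/3 - 23))**2 = (74 - 215/3)**2 = (7/3)**2 = 49/9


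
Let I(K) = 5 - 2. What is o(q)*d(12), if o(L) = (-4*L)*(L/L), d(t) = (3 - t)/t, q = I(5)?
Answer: 9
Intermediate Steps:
I(K) = 3
q = 3
d(t) = (3 - t)/t
o(L) = -4*L (o(L) = -4*L*1 = -4*L)
o(q)*d(12) = (-4*3)*((3 - 1*12)/12) = -(3 - 12) = -(-9) = -12*(-¾) = 9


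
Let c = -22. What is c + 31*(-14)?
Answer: -456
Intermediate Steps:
c + 31*(-14) = -22 + 31*(-14) = -22 - 434 = -456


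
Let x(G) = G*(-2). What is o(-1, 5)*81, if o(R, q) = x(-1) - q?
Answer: -243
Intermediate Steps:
x(G) = -2*G
o(R, q) = 2 - q (o(R, q) = -2*(-1) - q = 2 - q)
o(-1, 5)*81 = (2 - 1*5)*81 = (2 - 5)*81 = -3*81 = -243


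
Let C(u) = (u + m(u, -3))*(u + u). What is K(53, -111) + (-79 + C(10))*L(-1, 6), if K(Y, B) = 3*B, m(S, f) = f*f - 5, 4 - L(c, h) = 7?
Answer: -936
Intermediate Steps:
L(c, h) = -3 (L(c, h) = 4 - 1*7 = 4 - 7 = -3)
m(S, f) = -5 + f**2 (m(S, f) = f**2 - 5 = -5 + f**2)
C(u) = 2*u*(4 + u) (C(u) = (u + (-5 + (-3)**2))*(u + u) = (u + (-5 + 9))*(2*u) = (u + 4)*(2*u) = (4 + u)*(2*u) = 2*u*(4 + u))
K(53, -111) + (-79 + C(10))*L(-1, 6) = 3*(-111) + (-79 + 2*10*(4 + 10))*(-3) = -333 + (-79 + 2*10*14)*(-3) = -333 + (-79 + 280)*(-3) = -333 + 201*(-3) = -333 - 603 = -936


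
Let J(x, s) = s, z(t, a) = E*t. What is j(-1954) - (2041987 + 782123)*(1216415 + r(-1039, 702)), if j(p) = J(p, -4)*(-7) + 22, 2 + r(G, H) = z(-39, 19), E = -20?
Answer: -3437486923180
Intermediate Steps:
z(t, a) = -20*t
r(G, H) = 778 (r(G, H) = -2 - 20*(-39) = -2 + 780 = 778)
j(p) = 50 (j(p) = -4*(-7) + 22 = 28 + 22 = 50)
j(-1954) - (2041987 + 782123)*(1216415 + r(-1039, 702)) = 50 - (2041987 + 782123)*(1216415 + 778) = 50 - 2824110*1217193 = 50 - 1*3437486923230 = 50 - 3437486923230 = -3437486923180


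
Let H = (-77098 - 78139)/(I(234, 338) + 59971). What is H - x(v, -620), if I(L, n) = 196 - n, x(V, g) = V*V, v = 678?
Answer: -27502589273/59829 ≈ -4.5969e+5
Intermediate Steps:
x(V, g) = V²
H = -155237/59829 (H = (-77098 - 78139)/((196 - 1*338) + 59971) = -155237/((196 - 338) + 59971) = -155237/(-142 + 59971) = -155237/59829 ≈ -2.5947)
H - x(v, -620) = -155237/59829 - 1*678² = -155237/59829 - 1*459684 = -155237/59829 - 459684 = -27502589273/59829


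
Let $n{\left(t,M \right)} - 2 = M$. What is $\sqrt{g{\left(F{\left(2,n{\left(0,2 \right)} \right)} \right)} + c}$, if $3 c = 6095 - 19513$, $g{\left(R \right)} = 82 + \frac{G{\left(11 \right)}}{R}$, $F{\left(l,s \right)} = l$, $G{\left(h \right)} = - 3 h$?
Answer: $\frac{i \sqrt{158658}}{6} \approx 66.386 i$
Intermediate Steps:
$n{\left(t,M \right)} = 2 + M$
$g{\left(R \right)} = 82 - \frac{33}{R}$ ($g{\left(R \right)} = 82 + \frac{\left(-3\right) 11}{R} = 82 - \frac{33}{R}$)
$c = - \frac{13418}{3}$ ($c = \frac{6095 - 19513}{3} = \frac{1}{3} \left(-13418\right) = - \frac{13418}{3} \approx -4472.7$)
$\sqrt{g{\left(F{\left(2,n{\left(0,2 \right)} \right)} \right)} + c} = \sqrt{\left(82 - \frac{33}{2}\right) - \frac{13418}{3}} = \sqrt{\frac{131}{2} - \frac{13418}{3}} = \sqrt{- \frac{26443}{6}} = \frac{i \sqrt{158658}}{6}$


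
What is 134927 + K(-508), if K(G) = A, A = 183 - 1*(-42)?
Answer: 135152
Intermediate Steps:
A = 225 (A = 183 + 42 = 225)
K(G) = 225
134927 + K(-508) = 134927 + 225 = 135152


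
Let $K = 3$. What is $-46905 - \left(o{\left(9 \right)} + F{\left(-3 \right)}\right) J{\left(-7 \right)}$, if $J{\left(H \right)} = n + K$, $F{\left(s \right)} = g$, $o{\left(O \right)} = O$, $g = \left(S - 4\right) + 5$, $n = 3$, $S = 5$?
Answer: $-46995$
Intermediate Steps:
$g = 6$ ($g = \left(5 - 4\right) + 5 = 1 + 5 = 6$)
$F{\left(s \right)} = 6$
$J{\left(H \right)} = 6$ ($J{\left(H \right)} = 3 + 3 = 6$)
$-46905 - \left(o{\left(9 \right)} + F{\left(-3 \right)}\right) J{\left(-7 \right)} = -46905 - \left(9 + 6\right) 6 = -46905 - 15 \cdot 6 = -46905 - 90 = -46995$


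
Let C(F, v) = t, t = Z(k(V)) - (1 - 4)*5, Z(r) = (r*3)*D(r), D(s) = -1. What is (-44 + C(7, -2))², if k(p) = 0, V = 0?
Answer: 841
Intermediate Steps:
Z(r) = -3*r (Z(r) = (r*3)*(-1) = (3*r)*(-1) = -3*r)
t = 15 (t = -3*0 - (1 - 4)*5 = 0 - (-3)*5 = 0 - 1*(-15) = 0 + 15 = 15)
C(F, v) = 15
(-44 + C(7, -2))² = (-44 + 15)² = (-29)² = 841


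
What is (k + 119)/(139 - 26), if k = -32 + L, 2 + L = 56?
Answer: 141/113 ≈ 1.2478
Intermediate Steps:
L = 54 (L = -2 + 56 = 54)
k = 22 (k = -32 + 54 = 22)
(k + 119)/(139 - 26) = (22 + 119)/(139 - 26) = 141/113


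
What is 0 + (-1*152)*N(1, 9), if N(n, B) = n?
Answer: -152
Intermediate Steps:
0 + (-1*152)*N(1, 9) = 0 - 1*152*1 = 0 - 152*1 = 0 - 152 = -152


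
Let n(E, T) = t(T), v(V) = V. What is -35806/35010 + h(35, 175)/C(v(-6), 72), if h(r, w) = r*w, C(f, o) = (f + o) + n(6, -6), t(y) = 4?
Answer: 3027569/35010 ≈ 86.477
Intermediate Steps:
n(E, T) = 4
C(f, o) = 4 + f + o (C(f, o) = (f + o) + 4 = 4 + f + o)
-35806/35010 + h(35, 175)/C(v(-6), 72) = -35806/35010 + (35*175)/(4 - 6 + 72) = -35806*1/35010 + 6125/70 = -17903/17505 + 6125*(1/70) = -17903/17505 + 175/2 = 3027569/35010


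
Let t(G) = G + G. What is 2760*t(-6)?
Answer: -33120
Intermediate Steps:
t(G) = 2*G
2760*t(-6) = 2760*(2*(-6)) = 2760*(-12) = -33120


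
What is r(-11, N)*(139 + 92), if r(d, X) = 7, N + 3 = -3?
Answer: 1617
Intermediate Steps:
N = -6 (N = -3 - 3 = -6)
r(-11, N)*(139 + 92) = 7*(139 + 92) = 7*231 = 1617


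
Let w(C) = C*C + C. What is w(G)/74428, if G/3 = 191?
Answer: 164451/37214 ≈ 4.4191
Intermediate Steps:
G = 573 (G = 3*191 = 573)
w(C) = C + C² (w(C) = C² + C = C + C²)
w(G)/74428 = (573*(1 + 573))/74428 = (573*574)*(1/74428) = 328902*(1/74428) = 164451/37214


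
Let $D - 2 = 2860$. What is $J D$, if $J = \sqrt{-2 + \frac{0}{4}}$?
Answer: $2862 i \sqrt{2} \approx 4047.5 i$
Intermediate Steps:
$D = 2862$ ($D = 2 + 2860 = 2862$)
$J = i \sqrt{2}$ ($J = \sqrt{-2 + 0 \cdot \frac{1}{4}} = \sqrt{-2 + 0} = \sqrt{-2} = i \sqrt{2} \approx 1.4142 i$)
$J D = i \sqrt{2} \cdot 2862 = 2862 i \sqrt{2}$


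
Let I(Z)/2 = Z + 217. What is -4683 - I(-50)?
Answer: -5017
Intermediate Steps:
I(Z) = 434 + 2*Z (I(Z) = 2*(Z + 217) = 2*(217 + Z) = 434 + 2*Z)
-4683 - I(-50) = -4683 - (434 + 2*(-50)) = -4683 - (434 - 100) = -4683 - 1*334 = -4683 - 334 = -5017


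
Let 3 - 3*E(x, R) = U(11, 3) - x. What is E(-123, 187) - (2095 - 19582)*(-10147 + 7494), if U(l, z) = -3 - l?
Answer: -139179139/3 ≈ -4.6393e+7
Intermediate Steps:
E(x, R) = 17/3 + x/3 (E(x, R) = 1 - ((-3 - 1*11) - x)/3 = 1 - ((-3 - 11) - x)/3 = 1 - (-14 - x)/3 = 1 + (14/3 + x/3) = 17/3 + x/3)
E(-123, 187) - (2095 - 19582)*(-10147 + 7494) = (17/3 + (⅓)*(-123)) - (2095 - 19582)*(-10147 + 7494) = (17/3 - 41) - (-17487)*(-2653) = -106/3 - 1*46393011 = -106/3 - 46393011 = -139179139/3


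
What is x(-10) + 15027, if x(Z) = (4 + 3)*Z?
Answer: 14957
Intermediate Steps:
x(Z) = 7*Z
x(-10) + 15027 = 7*(-10) + 15027 = -70 + 15027 = 14957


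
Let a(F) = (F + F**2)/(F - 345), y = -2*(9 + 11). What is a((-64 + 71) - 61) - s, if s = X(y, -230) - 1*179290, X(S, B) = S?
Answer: 23849936/133 ≈ 1.7932e+5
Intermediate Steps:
y = -40 (y = -2*20 = -40)
a(F) = (F + F**2)/(-345 + F)
s = -179330 (s = -40 - 1*179290 = -40 - 179290 = -179330)
a((-64 + 71) - 61) - s = ((-64 + 71) - 61)*(1 + ((-64 + 71) - 61))/(-345 + ((-64 + 71) - 61)) - 1*(-179330) = (7 - 61)*(1 + (7 - 61))/(-345 + (7 - 61)) + 179330 = -54*(1 - 54)/(-345 - 54) + 179330 = -54*(-53)/(-399) + 179330 = -54*(-1/399)*(-53) + 179330 = -954/133 + 179330 = 23849936/133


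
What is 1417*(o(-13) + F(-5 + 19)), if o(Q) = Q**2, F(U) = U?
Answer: 259311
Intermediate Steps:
1417*(o(-13) + F(-5 + 19)) = 1417*((-13)**2 + (-5 + 19)) = 1417*(169 + 14) = 1417*183 = 259311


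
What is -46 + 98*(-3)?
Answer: -340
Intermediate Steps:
-46 + 98*(-3) = -46 - 294 = -340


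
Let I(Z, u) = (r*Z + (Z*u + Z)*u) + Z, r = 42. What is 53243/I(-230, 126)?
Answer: -53243/3690350 ≈ -0.014428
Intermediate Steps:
I(Z, u) = 43*Z + u*(Z + Z*u) (I(Z, u) = (42*Z + (Z*u + Z)*u) + Z = (42*Z + (Z + Z*u)*u) + Z = (42*Z + u*(Z + Z*u)) + Z = 43*Z + u*(Z + Z*u))
53243/I(-230, 126) = 53243/((-230*(43 + 126 + 126**2))) = 53243/((-230*(43 + 126 + 15876))) = 53243/((-230*16045)) = 53243/(-3690350) = 53243*(-1/3690350) = -53243/3690350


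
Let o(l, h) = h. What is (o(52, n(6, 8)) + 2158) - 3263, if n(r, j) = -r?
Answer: -1111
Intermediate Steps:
(o(52, n(6, 8)) + 2158) - 3263 = (-1*6 + 2158) - 3263 = (-6 + 2158) - 3263 = 2152 - 3263 = -1111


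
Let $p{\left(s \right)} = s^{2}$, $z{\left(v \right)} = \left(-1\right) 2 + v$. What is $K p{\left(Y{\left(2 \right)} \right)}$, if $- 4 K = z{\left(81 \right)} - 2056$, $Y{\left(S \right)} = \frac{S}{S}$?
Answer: $\frac{1977}{4} \approx 494.25$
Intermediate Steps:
$z{\left(v \right)} = -2 + v$
$Y{\left(S \right)} = 1$
$K = \frac{1977}{4}$ ($K = - \frac{\left(-2 + 81\right) - 2056}{4} = - \frac{79 - 2056}{4} = \left(- \frac{1}{4}\right) \left(-1977\right) = \frac{1977}{4} \approx 494.25$)
$K p{\left(Y{\left(2 \right)} \right)} = \frac{1977 \cdot 1^{2}}{4} = \frac{1977}{4} \cdot 1 = \frac{1977}{4}$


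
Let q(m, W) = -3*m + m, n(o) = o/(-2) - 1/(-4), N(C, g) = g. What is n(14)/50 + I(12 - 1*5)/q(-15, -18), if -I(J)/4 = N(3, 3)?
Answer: -107/200 ≈ -0.53500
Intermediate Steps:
n(o) = ¼ - o/2 (n(o) = o*(-½) - 1*(-¼) = -o/2 + ¼ = ¼ - o/2)
q(m, W) = -2*m
I(J) = -12 (I(J) = -4*3 = -12)
n(14)/50 + I(12 - 1*5)/q(-15, -18) = (¼ - ½*14)/50 - 12/((-2*(-15))) = (¼ - 7)*(1/50) - 12/30 = -27/4*1/50 - 12*1/30 = -27/200 - ⅖ = -107/200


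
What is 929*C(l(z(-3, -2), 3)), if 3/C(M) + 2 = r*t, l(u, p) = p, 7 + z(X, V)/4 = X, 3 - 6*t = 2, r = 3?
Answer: -1858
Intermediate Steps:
t = ⅙ (t = ½ - ⅙*2 = ½ - ⅓ = ⅙ ≈ 0.16667)
z(X, V) = -28 + 4*X
C(M) = -2 (C(M) = 3/(-2 + 3*(⅙)) = 3/(-2 + ½) = 3/(-3/2) = 3*(-⅔) = -2)
929*C(l(z(-3, -2), 3)) = 929*(-2) = -1858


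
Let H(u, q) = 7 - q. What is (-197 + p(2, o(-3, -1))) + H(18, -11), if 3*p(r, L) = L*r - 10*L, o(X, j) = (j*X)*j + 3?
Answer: -179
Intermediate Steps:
o(X, j) = 3 + X*j**2 (o(X, j) = (X*j)*j + 3 = X*j**2 + 3 = 3 + X*j**2)
p(r, L) = -10*L/3 + L*r/3 (p(r, L) = (L*r - 10*L)/3 = (-10*L + L*r)/3 = -10*L/3 + L*r/3)
(-197 + p(2, o(-3, -1))) + H(18, -11) = (-197 + (3 - 3*(-1)**2)*(-10 + 2)/3) + (7 - 1*(-11)) = (-197 + (1/3)*(3 - 3*1)*(-8)) + (7 + 11) = (-197 + (1/3)*(3 - 3)*(-8)) + 18 = (-197 + (1/3)*0*(-8)) + 18 = (-197 + 0) + 18 = -197 + 18 = -179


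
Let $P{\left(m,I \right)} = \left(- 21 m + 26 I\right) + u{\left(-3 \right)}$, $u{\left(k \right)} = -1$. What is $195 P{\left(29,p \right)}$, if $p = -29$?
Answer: $-265980$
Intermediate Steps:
$P{\left(m,I \right)} = -1 - 21 m + 26 I$ ($P{\left(m,I \right)} = \left(- 21 m + 26 I\right) - 1 = -1 - 21 m + 26 I$)
$195 P{\left(29,p \right)} = 195 \left(-1 - 609 + 26 \left(-29\right)\right) = 195 \left(-1 - 609 - 754\right) = 195 \left(-1364\right) = -265980$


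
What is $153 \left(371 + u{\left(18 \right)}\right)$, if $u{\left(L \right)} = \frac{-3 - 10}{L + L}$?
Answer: $\frac{226831}{4} \approx 56708.0$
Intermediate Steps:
$u{\left(L \right)} = - \frac{13}{2 L}$
$153 \left(371 + u{\left(18 \right)}\right) = 153 \left(371 - \frac{13}{2 \cdot 18}\right) = 153 \left(371 - \frac{13}{36}\right) = 153 \cdot \frac{13343}{36} = \frac{226831}{4}$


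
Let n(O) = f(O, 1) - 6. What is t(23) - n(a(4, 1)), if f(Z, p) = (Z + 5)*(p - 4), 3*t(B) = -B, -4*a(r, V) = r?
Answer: 31/3 ≈ 10.333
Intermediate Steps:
a(r, V) = -r/4
t(B) = -B/3 (t(B) = (-B)/3 = -B/3)
f(Z, p) = (-4 + p)*(5 + Z) (f(Z, p) = (5 + Z)*(-4 + p) = (-4 + p)*(5 + Z))
n(O) = -21 - 3*O (n(O) = (-20 - 4*O + 5*1 + O*1) - 6 = (-20 - 4*O + 5 + O) - 6 = (-15 - 3*O) - 6 = -21 - 3*O)
t(23) - n(a(4, 1)) = -⅓*23 - (-21 - (-3)*4/4) = -23/3 - (-21 - 3*(-1)) = -23/3 - (-21 + 3) = -23/3 - 1*(-18) = -23/3 + 18 = 31/3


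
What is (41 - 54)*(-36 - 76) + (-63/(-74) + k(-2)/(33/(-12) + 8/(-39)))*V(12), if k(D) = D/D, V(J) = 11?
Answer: 49862473/34114 ≈ 1461.6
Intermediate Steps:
k(D) = 1
(41 - 54)*(-36 - 76) + (-63/(-74) + k(-2)/(33/(-12) + 8/(-39)))*V(12) = (41 - 54)*(-36 - 76) + (-63/(-74) + 1/(33/(-12) + 8/(-39)))*11 = -13*(-112) + (-63*(-1/74) + 1/(33*(-1/12) + 8*(-1/39)))*11 = 1456 + (63/74 + 1/(-11/4 - 8/39))*11 = 1456 + (63/74 + 1/(-461/156))*11 = 1456 + (63/74 + 1*(-156/461))*11 = 1456 + (63/74 - 156/461)*11 = 1456 + (17499/34114)*11 = 1456 + 192489/34114 = 49862473/34114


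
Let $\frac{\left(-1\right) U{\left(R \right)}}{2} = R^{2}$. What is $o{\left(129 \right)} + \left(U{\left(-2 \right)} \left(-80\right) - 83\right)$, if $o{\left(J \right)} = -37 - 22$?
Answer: $498$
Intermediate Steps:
$o{\left(J \right)} = -59$ ($o{\left(J \right)} = -37 - 22 = -59$)
$U{\left(R \right)} = - 2 R^{2}$
$o{\left(129 \right)} + \left(U{\left(-2 \right)} \left(-80\right) - 83\right) = -59 - \left(83 - - 2 \left(-2\right)^{2} \left(-80\right)\right) = -59 - \left(83 - \left(-2\right) 4 \left(-80\right)\right) = -59 - -557 = -59 + \left(640 - 83\right) = -59 + 557 = 498$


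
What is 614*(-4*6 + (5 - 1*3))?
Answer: -13508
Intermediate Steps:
614*(-4*6 + (5 - 1*3)) = 614*(-24 + (5 - 3)) = 614*(-24 + 2) = 614*(-22) = -13508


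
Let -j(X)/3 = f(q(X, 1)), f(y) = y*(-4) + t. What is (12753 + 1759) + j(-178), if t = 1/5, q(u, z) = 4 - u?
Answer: 83477/5 ≈ 16695.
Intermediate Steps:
t = ⅕ ≈ 0.20000
f(y) = ⅕ - 4*y (f(y) = y*(-4) + ⅕ = -4*y + ⅕ = ⅕ - 4*y)
j(X) = 237/5 - 12*X (j(X) = -3*(⅕ - 4*(4 - X)) = -3*(⅕ + (-16 + 4*X)) = -3*(-79/5 + 4*X) = 237/5 - 12*X)
(12753 + 1759) + j(-178) = (12753 + 1759) + (237/5 - 12*(-178)) = 14512 + (237/5 + 2136) = 14512 + 10917/5 = 83477/5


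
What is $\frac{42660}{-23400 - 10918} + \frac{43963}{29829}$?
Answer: $\frac{118108547}{511835811} \approx 0.23075$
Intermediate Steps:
$\frac{42660}{-23400 - 10918} + \frac{43963}{29829} = \frac{42660}{-23400 - 10918} + 43963 \cdot \frac{1}{29829} = \frac{42660}{-34318} + \frac{43963}{29829} = 42660 \left(- \frac{1}{34318}\right) + \frac{43963}{29829} = - \frac{21330}{17159} + \frac{43963}{29829} = \frac{118108547}{511835811}$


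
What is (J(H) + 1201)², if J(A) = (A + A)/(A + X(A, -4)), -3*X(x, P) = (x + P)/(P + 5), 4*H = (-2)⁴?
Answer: 1447209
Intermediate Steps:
H = 4 (H = (¼)*(-2)⁴ = (¼)*16 = 4)
X(x, P) = -(P + x)/(3*(5 + P)) (X(x, P) = -(x + P)/(3*(P + 5)) = -(P + x)/(3*(5 + P)))
J(A) = 2*A/(4/3 + 2*A/3) (J(A) = (A + A)/(A + (-1*(-4) - A)/(3*(5 - 4))) = (2*A)/(A + (⅓)*(4 - A)/1) = (2*A)/(A + (⅓)*1*(4 - A)) = (2*A)/(A + (4/3 - A/3)) = (2*A)/(4/3 + 2*A/3) = 2*A/(4/3 + 2*A/3))
(J(H) + 1201)² = (3*4/(2 + 4) + 1201)² = (3*4/6 + 1201)² = (3*4*(⅙) + 1201)² = (2 + 1201)² = 1203² = 1447209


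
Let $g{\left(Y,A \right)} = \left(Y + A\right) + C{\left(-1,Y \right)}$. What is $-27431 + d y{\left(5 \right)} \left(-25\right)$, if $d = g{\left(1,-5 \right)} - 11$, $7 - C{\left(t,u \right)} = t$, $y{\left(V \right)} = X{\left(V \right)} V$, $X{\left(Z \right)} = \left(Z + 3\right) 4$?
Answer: $569$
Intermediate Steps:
$X{\left(Z \right)} = 12 + 4 Z$ ($X{\left(Z \right)} = \left(3 + Z\right) 4 = 12 + 4 Z$)
$y{\left(V \right)} = V \left(12 + 4 V\right)$ ($y{\left(V \right)} = \left(12 + 4 V\right) V = V \left(12 + 4 V\right)$)
$C{\left(t,u \right)} = 7 - t$
$g{\left(Y,A \right)} = 8 + A + Y$ ($g{\left(Y,A \right)} = \left(Y + A\right) + \left(7 - -1\right) = \left(A + Y\right) + \left(7 + 1\right) = \left(A + Y\right) + 8 = 8 + A + Y$)
$d = -7$ ($d = \left(8 - 5 + 1\right) - 11 = 4 - 11 = -7$)
$-27431 + d y{\left(5 \right)} \left(-25\right) = -27431 + - 7 \cdot 4 \cdot 5 \left(3 + 5\right) \left(-25\right) = -27431 + - 7 \cdot 4 \cdot 5 \cdot 8 \left(-25\right) = -27431 + \left(-7\right) 160 \left(-25\right) = -27431 - -28000 = -27431 + 28000 = 569$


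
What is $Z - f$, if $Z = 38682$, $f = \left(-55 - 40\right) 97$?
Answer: $47897$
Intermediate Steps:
$f = -9215$ ($f = \left(-95\right) 97 = -9215$)
$Z - f = 38682 - -9215 = 38682 + 9215 = 47897$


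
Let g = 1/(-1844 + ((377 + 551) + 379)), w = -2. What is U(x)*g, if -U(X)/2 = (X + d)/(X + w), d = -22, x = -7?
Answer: 58/4833 ≈ 0.012001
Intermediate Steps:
U(X) = -2*(-22 + X)/(-2 + X) (U(X) = -2*(X - 22)/(X - 2) = -2*(-22 + X)/(-2 + X))
g = -1/537 (g = 1/(-1844 + (928 + 379)) = 1/(-1844 + 1307) = 1/(-537) = -1/537 ≈ -0.0018622)
U(x)*g = (2*(22 - 1*(-7))/(-2 - 7))*(-1/537) = (2*(22 + 7)/(-9))*(-1/537) = (2*(-⅑)*29)*(-1/537) = -58/9*(-1/537) = 58/4833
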